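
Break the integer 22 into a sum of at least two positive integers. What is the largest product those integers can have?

Fill g[k] for k=2..22: at each k try every first piece i and multiply by the better of (k−i) uncut or g[k−i].
Small cases: g[2]=1, g[3]=2, g[4]=4, g[5]=6, g[6]=9, g[7]=12, g[8]=18, g[9]=27, g[10]=36, g[11]=54, g[12]=81, g[13]=108, g[14]=162, g[15]=243.
g[16] = max(1*243, 2*162, 3*108, …, 14*2, 15*1) = 324
g[17] = max(1*324, 2*243, 3*162, …, 15*2, 16*1) = 486
g[18] = max(1*486, 2*324, 3*243, …, 16*2, 17*1) = 729
g[19] = max(1*729, 2*486, 3*324, …, 17*2, 18*1) = 972
g[20] = max(1*972, 2*729, 3*486, …, 18*2, 19*1) = 1458
g[21] = max(1*1458, 2*972, 3*729, …, 19*2, 20*1) = 2187
g[22] = max(1*2187, 2*1458, 3*972, …, 20*2, 21*1) = 2916
One optimal split: 3 + 3 + 3 + 3 + 3 + 3 + 2 + 2; product 3*3*3*3*3*3*2*2 = 2916.

2916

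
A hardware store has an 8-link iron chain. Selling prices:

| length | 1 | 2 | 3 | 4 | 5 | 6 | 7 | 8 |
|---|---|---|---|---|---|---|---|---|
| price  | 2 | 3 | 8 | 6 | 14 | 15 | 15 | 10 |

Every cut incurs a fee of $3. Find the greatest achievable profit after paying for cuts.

Build r[k] bottom-up: r[k] = max over allowed piece i of (p[i] + r[k−i]) − 3 per cut.
r[1] = 2
r[2] = max(2+2-3, 3+0) = 3
r[3] = max(2+3-3, 3+2-3, 8+0) = 8
r[4] = max(2+8-3, 3+3-3, 8+2-3, 6+0) = 7
r[5] = max(2+7-3, 3+8-3, 8+3-3, 6+2-3, 14+0) = 14
r[6] = max(2+14-3, 3+7-3, 8+8-3, 6+3-3, 14+2-3, 15+0) = 15
r[7] = max(2+15-3, 3+14-3, 8+7-3, …, 15+2-3, 15+0) = 15
r[8] = max(2+15-3, 3+15-3, 8+14-3, …, 15+2-3, 10+0) = 19
One optimal plan: pieces 5 + 3 (1 cut) → $22 − $3 = $19.

19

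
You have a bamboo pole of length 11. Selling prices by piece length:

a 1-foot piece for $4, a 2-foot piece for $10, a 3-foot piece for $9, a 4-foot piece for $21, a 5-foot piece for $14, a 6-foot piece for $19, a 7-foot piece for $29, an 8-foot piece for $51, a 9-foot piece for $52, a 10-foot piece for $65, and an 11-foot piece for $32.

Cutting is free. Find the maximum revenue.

Let r[k] be the best obtainable value from length k. For each k, try every first piece i and keep the best of price[i] + r[k−i].
r[1] = 4
r[2] = 10
r[3] = 14  (first piece 1, then r[2]=10)
r[4] = 21
r[5] = 25  (first piece 1, then r[4]=21)
r[6] = 31  (first piece 2, then r[4]=21)
r[7] = 35  (first piece 1, then r[6]=31)
r[8] = 51
r[9] = 55  (first piece 1, then r[8]=51)
r[10] = 65
r[11] = 69  (first piece 1, then r[10]=65)
One optimal cutting: 10 + 1 → $65 + $4 = $69.

69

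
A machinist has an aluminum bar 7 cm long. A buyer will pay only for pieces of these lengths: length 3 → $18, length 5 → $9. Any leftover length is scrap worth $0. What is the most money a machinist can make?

36

Build f[k] bottom-up: f[k] = max over allowed piece i of (p[i] + f[k−i]).
f[1] = 0
f[2] = 0
f[3] = 18
f[4] = 18
f[5] = max(18+0, 9+0) = 18
f[6] = max(18+18, 9+0) = 36
f[7] = max(18+18, 9+0) = 36
One optimal cutting: pieces 3 + 3 with 1 cm of scrap → $36.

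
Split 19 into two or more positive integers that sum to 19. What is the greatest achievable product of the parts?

Define prod[k] = max over 1≤i<k of i · max(k−i, prod[k−i]); the inner max lets the remainder stay uncut if that's better.
Small cases: prod[2]=1, prod[3]=2, prod[4]=4, prod[5]=6, prod[6]=9, prod[7]=12, prod[8]=18, prod[9]=27, prod[10]=36, prod[11]=54, prod[12]=81, prod[13]=108, prod[14]=162.
prod[15] = max(1×162, 2×108, 3×81, …, 13×2, 14×1) = 243
prod[16] = max(1×243, 2×162, 3×108, …, 14×2, 15×1) = 324
prod[17] = max(1×324, 2×243, 3×162, …, 15×2, 16×1) = 486
prod[18] = max(1×486, 2×324, 3×243, …, 16×2, 17×1) = 729
prod[19] = max(1×729, 2×486, 3×324, …, 17×2, 18×1) = 972
One optimal split: 3 + 3 + 3 + 3 + 3 + 2 + 2; product 3×3×3×3×3×2×2 = 972.

972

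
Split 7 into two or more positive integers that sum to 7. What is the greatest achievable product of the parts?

Let prod[k] be the best product for length k (with at least one cut). For each first piece i, the rest contributes max(k−i, prod[k−i]).
prod[2] = 1×max(1,0) = 1×1 = 1
prod[3] = 1×max(2,1) = 1×2 = 2
prod[4] = 2×max(2,1) = 2×2 = 4
prod[5] = 2×max(3,2) = 2×3 = 6
prod[6] = 3×max(3,2) = 3×3 = 9
prod[7] = 2×max(5,6) = 2×6 = 12
One optimal split: 3 + 2 + 2; product 3×2×2 = 12.

12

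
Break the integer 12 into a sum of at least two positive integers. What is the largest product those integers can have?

81

Let P[k] be the best product for length k (with at least one cut). For each first piece i, the rest contributes max(k−i, P[k−i]).
P[2] = 1·max(1,0) = 1·1 = 1
P[3] = 1·max(2,1) = 1·2 = 2
P[4] = 2·max(2,1) = 2·2 = 4
P[5] = 2·max(3,2) = 2·3 = 6
P[6] = 3·max(3,2) = 3·3 = 9
P[7] = 2·max(5,6) = 2·6 = 12
P[8] = 2·max(6,9) = 2·9 = 18
P[9] = 3·max(6,9) = 3·9 = 27
P[10] = 2·max(8,18) = 2·18 = 36
P[11] = 2·max(9,27) = 2·27 = 54
P[12] = 3·max(9,27) = 3·27 = 81
One optimal split: 3 + 3 + 3 + 3; product 3·3·3·3 = 81.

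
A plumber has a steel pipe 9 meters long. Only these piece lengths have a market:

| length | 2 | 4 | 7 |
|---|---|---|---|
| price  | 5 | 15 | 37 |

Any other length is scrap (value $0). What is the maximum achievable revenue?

Let r[k] be the best obtainable value from length k. For each k, try every first piece i and keep the best of price[i] + r[k−i].
r[1] = 0
r[2] = 5
r[3] = 5
r[4] = max(5+5, 15+0) = 15
r[5] = max(5+5, 15+0) = 15
r[6] = max(5+15, 15+5) = 20
r[7] = max(5+15, 15+5, 37+0) = 37
r[8] = max(5+20, 15+15, 37+0) = 37
r[9] = max(5+37, 15+15, 37+5) = 42
One optimal cutting: 7 + 2 → $42.

42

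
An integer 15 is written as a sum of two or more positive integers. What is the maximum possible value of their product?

243

Let prod[k] be the best product for length k (with at least one cut). For each first piece i, the rest contributes max(k−i, prod[k−i]).
prod[2] = 1·max(1,0) = 1·1 = 1
prod[3] = 1·max(2,1) = 1·2 = 2
prod[4] = 2·max(2,1) = 2·2 = 4
prod[5] = 2·max(3,2) = 2·3 = 6
prod[6] = 3·max(3,2) = 3·3 = 9
prod[7] = 2·max(5,6) = 2·6 = 12
prod[8] = 2·max(6,9) = 2·9 = 18
prod[9] = 3·max(6,9) = 3·9 = 27
prod[10] = 2·max(8,18) = 2·18 = 36
prod[11] = 2·max(9,27) = 2·27 = 54
prod[12] = 3·max(9,27) = 3·27 = 81
prod[13] = 2·max(11,54) = 2·54 = 108
prod[14] = 2·max(12,81) = 2·81 = 162
prod[15] = 3·max(12,81) = 3·81 = 243
One optimal split: 3 + 3 + 3 + 3 + 3; product 3·3·3·3·3 = 243.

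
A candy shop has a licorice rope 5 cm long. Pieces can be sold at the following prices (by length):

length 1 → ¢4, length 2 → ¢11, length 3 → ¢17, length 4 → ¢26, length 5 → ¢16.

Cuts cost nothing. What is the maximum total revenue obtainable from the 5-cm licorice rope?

Let v[k] be the best obtainable value from length k. For each k, try every first piece i and keep the best of price[i] + v[k−i].
v[1] = 4
v[2] = 11
v[3] = 17
v[4] = 26
v[5] = 30  (first piece 1, then v[4]=26)
One optimal cutting: 4 + 1 → ¢26 + ¢4 = ¢30.

30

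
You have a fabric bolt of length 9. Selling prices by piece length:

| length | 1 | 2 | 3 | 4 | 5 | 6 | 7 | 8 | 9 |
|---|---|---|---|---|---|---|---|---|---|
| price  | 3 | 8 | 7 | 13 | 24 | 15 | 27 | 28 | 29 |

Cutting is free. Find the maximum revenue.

40

Let r[k] be the best obtainable value from length k. For each k, try every first piece i and keep the best of price[i] + r[k−i].
r[1] = 3
r[2] = max(3+3, 8+0) = 8
r[3] = max(3+8, 8+3, 7+0) = 11
r[4] = max(3+11, 8+8, 7+3, 13+0) = 16
r[5] = max(3+16, 8+11, 7+8, 13+3, 24+0) = 24
r[6] = max(3+24, 8+16, 7+11, 13+8, 24+3, 15+0) = 27
r[7] = max(3+27, 8+24, 7+16, …, 15+3, 27+0) = 32
r[8] = max(3+32, 8+27, 7+24, …, 27+3, 28+0) = 35
r[9] = max(3+35, 8+32, 7+27, …, 28+3, 29+0) = 40
One optimal cutting: 5 + 2 + 2 → $24 + $8 + $8 = $40.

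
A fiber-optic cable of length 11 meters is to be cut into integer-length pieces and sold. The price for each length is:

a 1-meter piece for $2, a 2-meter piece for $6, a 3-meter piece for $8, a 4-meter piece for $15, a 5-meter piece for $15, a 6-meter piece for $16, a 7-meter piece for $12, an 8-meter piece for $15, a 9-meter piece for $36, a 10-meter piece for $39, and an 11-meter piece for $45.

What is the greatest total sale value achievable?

Build best[k] bottom-up: best[k] = max over allowed piece i of (p[i] + best[k−i]).
best[1] = 2
best[2] = max(2+2, 6+0) = 6
best[3] = max(2+6, 6+2, 8+0) = 8
best[4] = max(2+8, 6+6, 8+2, 15+0) = 15
best[5] = max(2+15, 6+8, 8+6, 15+2, 15+0) = 17
best[6] = max(2+17, 6+15, 8+8, 15+6, 15+2, 16+0) = 21
best[7] = max(2+21, 6+17, 8+15, …, 16+2, 12+0) = 23
best[8] = max(2+23, 6+21, 8+17, …, 12+2, 15+0) = 30
best[9] = max(2+30, 6+23, 8+21, …, 15+2, 36+0) = 36
best[10] = max(2+36, 6+30, 8+23, …, 36+2, 39+0) = 39
best[11] = max(2+39, 6+36, 8+30, …, 39+2, 45+0) = 45
Best is to sell the whole 11-meter piece uncut for $45.

45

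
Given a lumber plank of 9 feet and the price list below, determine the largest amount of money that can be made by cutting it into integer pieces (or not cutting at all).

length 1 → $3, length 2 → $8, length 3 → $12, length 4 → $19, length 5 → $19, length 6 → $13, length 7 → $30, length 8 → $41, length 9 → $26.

Build r[k] bottom-up: r[k] = max over allowed piece i of (p[i] + r[k−i]).
r[1] = 3
r[2] = max(3+3, 8+0) = 8
r[3] = max(3+8, 8+3, 12+0) = 12
r[4] = max(3+12, 8+8, 12+3, 19+0) = 19
r[5] = max(3+19, 8+12, 12+8, 19+3, 19+0) = 22
r[6] = max(3+22, 8+19, 12+12, 19+8, 19+3, 13+0) = 27
r[7] = max(3+27, 8+22, 12+19, …, 13+3, 30+0) = 31
r[8] = max(3+31, 8+27, 12+22, …, 30+3, 41+0) = 41
r[9] = max(3+41, 8+31, 12+27, …, 41+3, 26+0) = 44
One optimal cutting: 8 + 1 → $41 + $3 = $44.

44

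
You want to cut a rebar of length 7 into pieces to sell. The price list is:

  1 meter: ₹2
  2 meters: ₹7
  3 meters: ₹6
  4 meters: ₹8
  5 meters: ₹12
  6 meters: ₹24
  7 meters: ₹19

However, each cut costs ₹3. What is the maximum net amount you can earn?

Let v[k] be the best obtainable value from length k. For each k, try every first piece i and keep the best of price[i] + v[k−i] minus the 3 cut fee when i<k.
v[1] = 2
v[2] = max(2+2-3, 7+0) = 7
v[3] = max(2+7-3, 7+2-3, 6+0) = 6
v[4] = max(2+6-3, 7+7-3, 6+2-3, 8+0) = 11
v[5] = max(2+11-3, 7+6-3, 6+7-3, 8+2-3, 12+0) = 12
v[6] = max(2+12-3, 7+11-3, 6+6-3, 8+7-3, 12+2-3, 24+0) = 24
v[7] = max(2+24-3, 7+12-3, 6+11-3, …, 24+2-3, 19+0) = 23
One optimal plan: pieces 6 + 1 (1 cut) → ₹26 − ₹3 = ₹23.

23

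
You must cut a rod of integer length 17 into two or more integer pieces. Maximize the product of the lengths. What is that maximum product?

Fill prod[k] for k=2..17: at each k try every first piece i and multiply by the better of (k−i) uncut or prod[k−i].
prod[2] = 1*max(1,0) = 1*1 = 1
prod[3] = 1*max(2,1) = 1*2 = 2
prod[4] = 2*max(2,1) = 2*2 = 4
prod[5] = 2*max(3,2) = 2*3 = 6
prod[6] = 3*max(3,2) = 3*3 = 9
prod[7] = 2*max(5,6) = 2*6 = 12
prod[8] = 2*max(6,9) = 2*9 = 18
prod[9] = 3*max(6,9) = 3*9 = 27
prod[10] = 2*max(8,18) = 2*18 = 36
prod[11] = 2*max(9,27) = 2*27 = 54
prod[12] = 3*max(9,27) = 3*27 = 81
prod[13] = 2*max(11,54) = 2*54 = 108
prod[14] = 2*max(12,81) = 2*81 = 162
prod[15] = 3*max(12,81) = 3*81 = 243
prod[16] = 2*max(14,162) = 2*162 = 324
prod[17] = 2*max(15,243) = 2*243 = 486
One optimal split: 3 + 3 + 3 + 3 + 3 + 2; product 3*3*3*3*3*2 = 486.

486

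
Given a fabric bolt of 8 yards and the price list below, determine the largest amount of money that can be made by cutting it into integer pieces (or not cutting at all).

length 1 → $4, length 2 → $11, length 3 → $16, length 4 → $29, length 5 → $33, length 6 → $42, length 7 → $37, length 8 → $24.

58

Build v[k] bottom-up: v[k] = max over allowed piece i of (p[i] + v[k−i]).
v[1] = 4
v[2] = 11
v[3] = 16
v[4] = 29
v[5] = 33  (first piece 1, then v[4]=29)
v[6] = 42
v[7] = 46  (first piece 1, then v[6]=42)
v[8] = 58  (first piece 4, then v[4]=29)
One optimal cutting: 4 + 4 → $29 + $29 = $58.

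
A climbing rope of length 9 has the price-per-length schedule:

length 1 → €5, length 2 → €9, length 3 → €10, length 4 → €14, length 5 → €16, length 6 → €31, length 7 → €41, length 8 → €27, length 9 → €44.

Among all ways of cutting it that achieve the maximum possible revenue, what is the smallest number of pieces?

Let r[k] be the best obtainable value from length k. For each k, try every first piece i and keep the best of price[i] + r[k−i].
r[1] = 5
r[2] = 10  (first piece 1, then r[1]=5)
r[3] = 15  (first piece 1, then r[2]=10)
r[4] = 20  (first piece 1, then r[3]=15)
r[5] = 25  (first piece 1, then r[4]=20)
r[6] = 31
r[7] = 41
r[8] = 46  (first piece 1, then r[7]=41)
r[9] = 51  (first piece 1, then r[8]=46)
Maximum revenue is €51.
Now minimize piece count subject to staying optimal: for each k, pieces[k] = 1 + min over i with p[i]+r[k−i]=r[k] of pieces[k−i].
pieces[6] = 1
pieces[7] = 1
pieces[8] = 2
pieces[9] = 3

3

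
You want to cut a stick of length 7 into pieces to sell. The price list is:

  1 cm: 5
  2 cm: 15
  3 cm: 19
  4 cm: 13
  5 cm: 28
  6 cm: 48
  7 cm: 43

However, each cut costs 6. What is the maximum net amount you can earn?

Consider every possible first cut. v[k] is the best of p[i]+v[k−i] over all sellable i≤k, charging 6 whenever i<k.
v[1] = 5
v[2] = 15
v[3] = 19
v[4] = 24  (first piece 2, then v[2]=15)
v[5] = 28  (first piece 2, then v[3]=19)
v[6] = 48
v[7] = 47  (first piece 1, then v[6]=48)
One optimal plan: pieces 6 + 1 (1 cut) → 53 − 6 = 47.

47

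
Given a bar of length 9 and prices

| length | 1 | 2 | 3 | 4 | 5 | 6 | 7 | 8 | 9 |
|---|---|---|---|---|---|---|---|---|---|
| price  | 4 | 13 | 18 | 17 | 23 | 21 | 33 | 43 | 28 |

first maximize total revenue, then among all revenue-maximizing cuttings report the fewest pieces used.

Consider every possible first cut. r[k] is the best of p[i]+r[k−i] over all sellable i≤k.
r[1] = 4
r[2] = max(4+4, 13+0) = 13
r[3] = max(4+13, 13+4, 18+0) = 18
r[4] = max(4+18, 13+13, 18+4, 17+0) = 26
r[5] = max(4+26, 13+18, 18+13, 17+4, 23+0) = 31
r[6] = max(4+31, 13+26, 18+18, 17+13, 23+4, 21+0) = 39
r[7] = max(4+39, 13+31, 18+26, …, 21+4, 33+0) = 44
r[8] = max(4+44, 13+39, 18+31, …, 33+4, 43+0) = 52
r[9] = max(4+52, 13+44, 18+39, …, 43+4, 28+0) = 57
Maximum revenue is $57.
Now minimize piece count subject to staying optimal: for each k, pieces[k] = 1 + min over i with p[i]+r[k−i]=r[k] of pieces[k−i].
pieces[6] = 3
pieces[7] = 3
pieces[8] = 4
pieces[9] = 4

4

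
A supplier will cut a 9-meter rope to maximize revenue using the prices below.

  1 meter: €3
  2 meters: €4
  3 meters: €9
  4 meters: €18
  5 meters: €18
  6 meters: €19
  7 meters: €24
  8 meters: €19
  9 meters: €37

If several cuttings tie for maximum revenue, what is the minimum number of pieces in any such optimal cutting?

3

Consider every possible first cut. r[k] is the best of p[i]+r[k−i] over all sellable i≤k.
r[1] = 3
r[2] = max(3+3, 4+0) = 6
r[3] = max(3+6, 4+3, 9+0) = 9
r[4] = max(3+9, 4+6, 9+3, 18+0) = 18
r[5] = max(3+18, 4+9, 9+6, 18+3, 18+0) = 21
r[6] = max(3+21, 4+18, 9+9, 18+6, 18+3, 19+0) = 24
r[7] = max(3+24, 4+21, 9+18, …, 19+3, 24+0) = 27
r[8] = max(3+27, 4+24, 9+21, …, 24+3, 19+0) = 36
r[9] = max(3+36, 4+27, 9+24, …, 19+3, 37+0) = 39
Maximum revenue is €39.
Now minimize piece count subject to staying optimal: for each k, pieces[k] = 1 + min over i with p[i]+r[k−i]=r[k] of pieces[k−i].
pieces[6] = 3
pieces[7] = 2
pieces[8] = 2
pieces[9] = 3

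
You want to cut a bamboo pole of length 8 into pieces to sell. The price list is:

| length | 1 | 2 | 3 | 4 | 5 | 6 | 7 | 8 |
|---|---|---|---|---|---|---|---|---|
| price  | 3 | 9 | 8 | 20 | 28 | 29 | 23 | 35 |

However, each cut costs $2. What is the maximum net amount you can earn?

38

Consider every possible first cut. v[k] is the best of p[i]+v[k−i] over all sellable i≤k, charging 2 whenever i<k.
v[1] = 3
v[2] = max(3+3-2, 9+0) = 9
v[3] = max(3+9-2, 9+3-2, 8+0) = 10
v[4] = max(3+10-2, 9+9-2, 8+3-2, 20+0) = 20
v[5] = max(3+20-2, 9+10-2, 8+9-2, 20+3-2, 28+0) = 28
v[6] = max(3+28-2, 9+20-2, 8+10-2, 20+9-2, 28+3-2, 29+0) = 29
v[7] = max(3+29-2, 9+28-2, 8+20-2, …, 29+3-2, 23+0) = 35
v[8] = max(3+35-2, 9+29-2, 8+28-2, …, 23+3-2, 35+0) = 38
One optimal plan: pieces 4 + 4 (1 cut) → $40 − $2 = $38.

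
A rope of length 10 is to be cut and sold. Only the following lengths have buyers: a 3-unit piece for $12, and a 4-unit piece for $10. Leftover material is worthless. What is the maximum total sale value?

36

Let r[k] be the best obtainable value from length k. For each k, try every first piece i and keep the best of price[i] + r[k−i].
r[1] = 0
r[2] = 0
r[3] = 12
r[4] = 12
r[5] = 12
r[6] = 24  (first piece 3, then r[3]=12)
r[7] = 24
r[8] = 24
r[9] = 36  (first piece 3, then r[6]=24)
r[10] = 36
One optimal cutting: pieces 3 + 3 + 3 with 1 unit of scrap → $36.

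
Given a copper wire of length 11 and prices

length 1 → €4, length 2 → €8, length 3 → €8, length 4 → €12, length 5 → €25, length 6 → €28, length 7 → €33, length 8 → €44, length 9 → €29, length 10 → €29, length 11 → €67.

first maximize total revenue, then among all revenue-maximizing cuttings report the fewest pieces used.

Build r[k] bottom-up: r[k] = max over allowed piece i of (p[i] + r[k−i]).
r[1] = 4
r[2] = max(4+4, 8+0) = 8
r[3] = max(4+8, 8+4, 8+0) = 12
r[4] = max(4+12, 8+8, 8+4, 12+0) = 16
r[5] = max(4+16, 8+12, 8+8, 12+4, 25+0) = 25
r[6] = max(4+25, 8+16, 8+12, 12+8, 25+4, 28+0) = 29
r[7] = max(4+29, 8+25, 8+16, …, 28+4, 33+0) = 33
r[8] = max(4+33, 8+29, 8+25, …, 33+4, 44+0) = 44
r[9] = max(4+44, 8+33, 8+29, …, 44+4, 29+0) = 48
r[10] = max(4+48, 8+44, 8+33, …, 29+4, 29+0) = 52
r[11] = max(4+52, 8+48, 8+44, …, 29+4, 67+0) = 67
Maximum revenue is €67.
Now minimize piece count subject to staying optimal: for each k, pieces[k] = 1 + min over i with p[i]+r[k−i]=r[k] of pieces[k−i].
pieces[8] = 1
pieces[9] = 2
pieces[10] = 2
pieces[11] = 1

1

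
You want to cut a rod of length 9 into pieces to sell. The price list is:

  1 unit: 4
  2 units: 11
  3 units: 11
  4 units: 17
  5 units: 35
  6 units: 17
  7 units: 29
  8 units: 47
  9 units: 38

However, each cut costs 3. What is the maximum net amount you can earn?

51

Build net[k] bottom-up: net[k] = max over allowed piece i of (p[i] + net[k−i]) − 3 per cut.
net[1] = 4
net[2] = max(4+4-3, 11+0) = 11
net[3] = max(4+11-3, 11+4-3, 11+0) = 12
net[4] = max(4+12-3, 11+11-3, 11+4-3, 17+0) = 19
net[5] = max(4+19-3, 11+12-3, 11+11-3, 17+4-3, 35+0) = 35
net[6] = max(4+35-3, 11+19-3, 11+12-3, 17+11-3, 35+4-3, 17+0) = 36
net[7] = max(4+36-3, 11+35-3, 11+19-3, …, 17+4-3, 29+0) = 43
net[8] = max(4+43-3, 11+36-3, 11+35-3, …, 29+4-3, 47+0) = 47
net[9] = max(4+47-3, 11+43-3, 11+36-3, …, 47+4-3, 38+0) = 51
One optimal plan: pieces 5 + 2 + 2 (2 cuts) → 57 − 6 = 51.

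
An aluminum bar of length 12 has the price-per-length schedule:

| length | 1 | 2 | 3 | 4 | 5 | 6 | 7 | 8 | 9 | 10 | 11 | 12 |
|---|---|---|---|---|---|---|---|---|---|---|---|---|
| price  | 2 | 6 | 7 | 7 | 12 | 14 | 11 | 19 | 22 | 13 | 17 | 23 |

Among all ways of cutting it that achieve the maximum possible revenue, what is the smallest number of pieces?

6

Build r[k] bottom-up: r[k] = max over allowed piece i of (p[i] + r[k−i]).
r[1] = 2
r[2] = max(2+2, 6+0) = 6
r[3] = max(2+6, 6+2, 7+0) = 8
r[4] = max(2+8, 6+6, 7+2, 7+0) = 12
r[5] = max(2+12, 6+8, 7+6, 7+2, 12+0) = 14
r[6] = max(2+14, 6+12, 7+8, 7+6, 12+2, 14+0) = 18
r[7] = max(2+18, 6+14, 7+12, …, 14+2, 11+0) = 20
r[8] = max(2+20, 6+18, 7+14, …, 11+2, 19+0) = 24
r[9] = max(2+24, 6+20, 7+18, …, 19+2, 22+0) = 26
r[10] = max(2+26, 6+24, 7+20, …, 22+2, 13+0) = 30
r[11] = max(2+30, 6+26, 7+24, …, 13+2, 17+0) = 32
r[12] = max(2+32, 6+30, 7+26, …, 17+2, 23+0) = 36
Maximum revenue is $36.
Now minimize piece count subject to staying optimal: for each k, pieces[k] = 1 + min over i with p[i]+r[k−i]=r[k] of pieces[k−i].
pieces[9] = 5
pieces[10] = 5
pieces[11] = 6
pieces[12] = 6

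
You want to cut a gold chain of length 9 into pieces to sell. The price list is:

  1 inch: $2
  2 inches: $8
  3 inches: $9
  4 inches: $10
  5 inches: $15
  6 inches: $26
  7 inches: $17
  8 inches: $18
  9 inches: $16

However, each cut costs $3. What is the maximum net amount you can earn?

Build v[k] bottom-up: v[k] = max over allowed piece i of (p[i] + v[k−i]) − 3 per cut.
v[1] = 2
v[2] = max(2+2-3, 8+0) = 8
v[3] = max(2+8-3, 8+2-3, 9+0) = 9
v[4] = max(2+9-3, 8+8-3, 9+2-3, 10+0) = 13
v[5] = max(2+13-3, 8+9-3, 9+8-3, 10+2-3, 15+0) = 15
v[6] = max(2+15-3, 8+13-3, 9+9-3, 10+8-3, 15+2-3, 26+0) = 26
v[7] = max(2+26-3, 8+15-3, 9+13-3, …, 26+2-3, 17+0) = 25
v[8] = max(2+25-3, 8+26-3, 9+15-3, …, 17+2-3, 18+0) = 31
v[9] = max(2+31-3, 8+25-3, 9+26-3, …, 18+2-3, 16+0) = 32
One optimal plan: pieces 6 + 3 (1 cut) → $35 − $3 = $32.

32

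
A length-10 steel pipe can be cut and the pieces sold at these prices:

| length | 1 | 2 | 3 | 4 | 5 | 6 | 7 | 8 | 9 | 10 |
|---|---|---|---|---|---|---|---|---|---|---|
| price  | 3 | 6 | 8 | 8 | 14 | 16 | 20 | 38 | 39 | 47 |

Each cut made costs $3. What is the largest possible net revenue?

47

Consider every possible first cut. r[k] is the best of p[i]+r[k−i] over all sellable i≤k, charging 3 whenever i<k.
r[1] = 3
r[2] = 6
r[3] = 8
r[4] = 9  (first piece 2, then r[2]=6)
r[5] = 14
r[6] = 16
r[7] = 20
r[8] = 38
r[9] = 39
r[10] = 47
Best is to make no cuts and sell whole for $47.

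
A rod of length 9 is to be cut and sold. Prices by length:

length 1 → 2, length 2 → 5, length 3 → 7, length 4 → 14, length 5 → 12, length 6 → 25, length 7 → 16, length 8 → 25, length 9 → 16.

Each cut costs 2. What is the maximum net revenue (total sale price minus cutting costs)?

Let r[k] be the best obtainable value from length k. For each k, try every first piece i and keep the best of price[i] + r[k−i] minus the 2 cut fee when i<k.
r[1] = 2
r[2] = max(2+2-2, 5+0) = 5
r[3] = max(2+5-2, 5+2-2, 7+0) = 7
r[4] = max(2+7-2, 5+5-2, 7+2-2, 14+0) = 14
r[5] = max(2+14-2, 5+7-2, 7+5-2, 14+2-2, 12+0) = 14
r[6] = max(2+14-2, 5+14-2, 7+7-2, 14+5-2, 12+2-2, 25+0) = 25
r[7] = max(2+25-2, 5+14-2, 7+14-2, …, 25+2-2, 16+0) = 25
r[8] = max(2+25-2, 5+25-2, 7+14-2, …, 16+2-2, 25+0) = 28
r[9] = max(2+28-2, 5+25-2, 7+25-2, …, 25+2-2, 16+0) = 30
One optimal plan: pieces 6 + 3 (1 cut) → 32 − 2 = 30.

30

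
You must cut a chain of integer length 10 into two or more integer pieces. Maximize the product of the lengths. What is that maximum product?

36

Let g[k] be the best product for length k (with at least one cut). For each first piece i, the rest contributes max(k−i, g[k−i]).
g[2] = 1·max(1,0) = 1·1 = 1
g[3] = max(1·2, 2·1) = 2
g[4] = max(1·3, 2·2, 3·1) = 4
g[5] = max(1·4, 2·3, 3·2, 4·1) = 6
g[6] = max(1·6, 2·4, 3·3, 4·2, 5·1) = 9
g[7] = max(1·9, 2·6, 3·4, 4·3, 5·2, 6·1) = 12
g[8] = max(1·12, 2·9, 3·6, …, 6·2, 7·1) = 18
g[9] = max(1·18, 2·12, 3·9, …, 7·2, 8·1) = 27
g[10] = max(1·27, 2·18, 3·12, …, 8·2, 9·1) = 36
One optimal split: 3 + 3 + 2 + 2; product 3·3·2·2 = 36.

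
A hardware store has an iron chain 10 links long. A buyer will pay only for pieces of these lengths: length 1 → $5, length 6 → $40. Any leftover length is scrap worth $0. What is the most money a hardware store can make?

60

Let r[k] be the best obtainable value from length k. For each k, try every first piece i and keep the best of price[i] + r[k−i].
r[1] = 5
r[2] = 10  (first piece 1, then r[1]=5)
r[3] = 15  (first piece 1, then r[2]=10)
r[4] = 20  (first piece 1, then r[3]=15)
r[5] = 25  (first piece 1, then r[4]=20)
r[6] = 40
r[7] = 45  (first piece 1, then r[6]=40)
r[8] = 50  (first piece 1, then r[7]=45)
r[9] = 55  (first piece 1, then r[8]=50)
r[10] = 60  (first piece 1, then r[9]=55)
One optimal cutting: 6 + 1 + 1 + 1 + 1 → $60.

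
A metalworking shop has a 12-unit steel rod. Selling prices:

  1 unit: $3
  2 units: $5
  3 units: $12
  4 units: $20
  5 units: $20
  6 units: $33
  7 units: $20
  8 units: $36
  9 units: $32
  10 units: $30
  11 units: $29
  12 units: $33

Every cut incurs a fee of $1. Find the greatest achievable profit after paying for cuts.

65

Let v[k] be the best obtainable value from length k. For each k, try every first piece i and keep the best of price[i] + v[k−i] minus the 1 cut fee when i<k.
v[1] = 3
v[2] = 5  (first piece 1, then v[1]=3)
v[3] = 12
v[4] = 20
v[5] = 22  (first piece 1, then v[4]=20)
v[6] = 33
v[7] = 35  (first piece 1, then v[6]=33)
v[8] = 39  (first piece 4, then v[4]=20)
v[9] = 44  (first piece 3, then v[6]=33)
v[10] = 52  (first piece 4, then v[6]=33)
v[11] = 54  (first piece 1, then v[10]=52)
v[12] = 65  (first piece 6, then v[6]=33)
One optimal plan: pieces 6 + 6 (1 cut) → $66 − $1 = $65.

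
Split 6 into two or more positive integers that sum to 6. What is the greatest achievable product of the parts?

9

Let f[k] be the best product for length k (with at least one cut). For each first piece i, the rest contributes max(k−i, f[k−i]).
f[2] = 1*max(1,0) = 1*1 = 1
f[3] = max(1*2, 2*1) = 2
f[4] = max(1*3, 2*2, 3*1) = 4
f[5] = max(1*4, 2*3, 3*2, 4*1) = 6
f[6] = max(1*6, 2*4, 3*3, 4*2, 5*1) = 9
One optimal split: 3 + 3; product 3*3 = 9.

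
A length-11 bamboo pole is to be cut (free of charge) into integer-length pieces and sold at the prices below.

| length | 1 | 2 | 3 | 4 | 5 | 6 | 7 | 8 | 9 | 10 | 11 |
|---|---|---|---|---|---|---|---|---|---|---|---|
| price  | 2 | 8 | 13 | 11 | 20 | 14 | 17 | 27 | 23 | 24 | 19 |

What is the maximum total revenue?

47

Consider every possible first cut. r[k] is the best of p[i]+r[k−i] over all sellable i≤k.
r[1] = 2
r[2] = 8
r[3] = 13
r[4] = 16  (first piece 2, then r[2]=8)
r[5] = 21  (first piece 2, then r[3]=13)
r[6] = 26  (first piece 3, then r[3]=13)
r[7] = 29  (first piece 2, then r[5]=21)
r[8] = 34  (first piece 2, then r[6]=26)
r[9] = 39  (first piece 3, then r[6]=26)
r[10] = 42  (first piece 2, then r[8]=34)
r[11] = 47  (first piece 2, then r[9]=39)
One optimal cutting: 3 + 3 + 3 + 2 → $13 + $13 + $13 + $8 = $47.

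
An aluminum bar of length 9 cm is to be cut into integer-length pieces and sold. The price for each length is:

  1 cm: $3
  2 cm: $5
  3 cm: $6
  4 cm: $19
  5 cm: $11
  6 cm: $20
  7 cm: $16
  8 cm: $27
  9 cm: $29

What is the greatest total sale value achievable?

Build best[k] bottom-up: best[k] = max over allowed piece i of (p[i] + best[k−i]).
best[1] = 3
best[2] = 6  (first piece 1, then best[1]=3)
best[3] = 9  (first piece 1, then best[2]=6)
best[4] = 19
best[5] = 22  (first piece 1, then best[4]=19)
best[6] = 25  (first piece 1, then best[5]=22)
best[7] = 28  (first piece 1, then best[6]=25)
best[8] = 38  (first piece 4, then best[4]=19)
best[9] = 41  (first piece 1, then best[8]=38)
One optimal cutting: 4 + 4 + 1 → $19 + $19 + $3 = $41.

41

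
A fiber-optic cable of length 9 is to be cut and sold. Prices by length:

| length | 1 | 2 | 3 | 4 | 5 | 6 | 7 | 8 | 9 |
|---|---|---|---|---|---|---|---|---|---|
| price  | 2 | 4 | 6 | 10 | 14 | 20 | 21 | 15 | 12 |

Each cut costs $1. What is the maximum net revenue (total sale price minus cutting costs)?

25

Let v[k] be the best obtainable value from length k. For each k, try every first piece i and keep the best of price[i] + v[k−i] minus the 1 cut fee when i<k.
v[1] = 2
v[2] = max(2+2-1, 4+0) = 4
v[3] = max(2+4-1, 4+2-1, 6+0) = 6
v[4] = max(2+6-1, 4+4-1, 6+2-1, 10+0) = 10
v[5] = max(2+10-1, 4+6-1, 6+4-1, 10+2-1, 14+0) = 14
v[6] = max(2+14-1, 4+10-1, 6+6-1, 10+4-1, 14+2-1, 20+0) = 20
v[7] = max(2+20-1, 4+14-1, 6+10-1, …, 20+2-1, 21+0) = 21
v[8] = max(2+21-1, 4+20-1, 6+14-1, …, 21+2-1, 15+0) = 23
v[9] = max(2+23-1, 4+21-1, 6+20-1, …, 15+2-1, 12+0) = 25
One optimal plan: pieces 6 + 3 (1 cut) → $26 − $1 = $25.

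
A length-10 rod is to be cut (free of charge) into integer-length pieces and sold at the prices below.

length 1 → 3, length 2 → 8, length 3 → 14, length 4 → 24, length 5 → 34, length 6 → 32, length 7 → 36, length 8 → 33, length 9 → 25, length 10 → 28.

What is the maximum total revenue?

Build R[k] bottom-up: R[k] = max over allowed piece i of (p[i] + R[k−i]).
R[1] = 3
R[2] = max(3+3, 8+0) = 8
R[3] = max(3+8, 8+3, 14+0) = 14
R[4] = max(3+14, 8+8, 14+3, 24+0) = 24
R[5] = max(3+24, 8+14, 14+8, 24+3, 34+0) = 34
R[6] = max(3+34, 8+24, 14+14, 24+8, 34+3, 32+0) = 37
R[7] = max(3+37, 8+34, 14+24, …, 32+3, 36+0) = 42
R[8] = max(3+42, 8+37, 14+34, …, 36+3, 33+0) = 48
R[9] = max(3+48, 8+42, 14+37, …, 33+3, 25+0) = 58
R[10] = max(3+58, 8+48, 14+42, …, 25+3, 28+0) = 68
One optimal cutting: 5 + 5 → 34 + 34 = 68.

68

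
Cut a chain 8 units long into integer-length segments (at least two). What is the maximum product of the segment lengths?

18

Let prod[k] be the best product for length k (with at least one cut). For each first piece i, the rest contributes max(k−i, prod[k−i]).
prod[2] = 1·max(1,0) = 1·1 = 1
prod[3] = 1·max(2,1) = 1·2 = 2
prod[4] = 2·max(2,1) = 2·2 = 4
prod[5] = 2·max(3,2) = 2·3 = 6
prod[6] = 3·max(3,2) = 3·3 = 9
prod[7] = 2·max(5,6) = 2·6 = 12
prod[8] = 2·max(6,9) = 2·9 = 18
One optimal split: 3 + 3 + 2; product 3·3·2 = 18.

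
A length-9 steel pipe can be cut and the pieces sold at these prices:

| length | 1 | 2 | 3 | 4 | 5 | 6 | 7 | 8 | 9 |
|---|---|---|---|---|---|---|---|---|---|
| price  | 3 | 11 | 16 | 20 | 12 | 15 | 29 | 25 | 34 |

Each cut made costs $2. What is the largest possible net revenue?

Build v[k] bottom-up: v[k] = max over allowed piece i of (p[i] + v[k−i]) − 2 per cut.
v[1] = 3
v[2] = 11
v[3] = 16
v[4] = 20  (first piece 2, then v[2]=11)
v[5] = 25  (first piece 2, then v[3]=16)
v[6] = 30  (first piece 3, then v[3]=16)
v[7] = 34  (first piece 2, then v[5]=25)
v[8] = 39  (first piece 2, then v[6]=30)
v[9] = 44  (first piece 3, then v[6]=30)
One optimal plan: pieces 3 + 3 + 3 (2 cuts) → $48 − $4 = $44.

44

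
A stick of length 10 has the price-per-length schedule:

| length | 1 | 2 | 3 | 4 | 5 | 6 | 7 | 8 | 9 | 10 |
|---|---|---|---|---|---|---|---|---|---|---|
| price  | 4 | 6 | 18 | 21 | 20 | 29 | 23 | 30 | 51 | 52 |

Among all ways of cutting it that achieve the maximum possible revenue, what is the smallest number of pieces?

Build r[k] bottom-up: r[k] = max over allowed piece i of (p[i] + r[k−i]).
r[1] = 4
r[2] = max(4+4, 6+0) = 8
r[3] = max(4+8, 6+4, 18+0) = 18
r[4] = max(4+18, 6+8, 18+4, 21+0) = 22
r[5] = max(4+22, 6+18, 18+8, 21+4, 20+0) = 26
r[6] = max(4+26, 6+22, 18+18, 21+8, 20+4, 29+0) = 36
r[7] = max(4+36, 6+26, 18+22, …, 29+4, 23+0) = 40
r[8] = max(4+40, 6+36, 18+26, …, 23+4, 30+0) = 44
r[9] = max(4+44, 6+40, 18+36, …, 30+4, 51+0) = 54
r[10] = max(4+54, 6+44, 18+40, …, 51+4, 52+0) = 58
Maximum revenue is 58.
Now minimize piece count subject to staying optimal: for each k, pieces[k] = 1 + min over i with p[i]+r[k−i]=r[k] of pieces[k−i].
pieces[7] = 3
pieces[8] = 4
pieces[9] = 3
pieces[10] = 4

4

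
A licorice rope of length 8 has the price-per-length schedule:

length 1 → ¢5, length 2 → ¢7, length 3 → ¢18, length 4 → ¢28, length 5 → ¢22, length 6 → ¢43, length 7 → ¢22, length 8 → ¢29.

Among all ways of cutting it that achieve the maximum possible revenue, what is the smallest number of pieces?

Build r[k] bottom-up: r[k] = max over allowed piece i of (p[i] + r[k−i]).
r[1] = 5
r[2] = max(5+5, 7+0) = 10
r[3] = max(5+10, 7+5, 18+0) = 18
r[4] = max(5+18, 7+10, 18+5, 28+0) = 28
r[5] = max(5+28, 7+18, 18+10, 28+5, 22+0) = 33
r[6] = max(5+33, 7+28, 18+18, 28+10, 22+5, 43+0) = 43
r[7] = max(5+43, 7+33, 18+28, …, 43+5, 22+0) = 48
r[8] = max(5+48, 7+43, 18+33, …, 22+5, 29+0) = 56
Maximum revenue is ¢56.
Now minimize piece count subject to staying optimal: for each k, pieces[k] = 1 + min over i with p[i]+r[k−i]=r[k] of pieces[k−i].
pieces[5] = 2
pieces[6] = 1
pieces[7] = 2
pieces[8] = 2

2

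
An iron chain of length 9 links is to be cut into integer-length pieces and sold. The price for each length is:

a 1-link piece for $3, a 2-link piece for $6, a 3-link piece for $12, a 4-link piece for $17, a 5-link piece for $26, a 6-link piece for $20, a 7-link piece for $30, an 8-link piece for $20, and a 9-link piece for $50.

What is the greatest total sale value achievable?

50

Consider every possible first cut. r[k] is the best of p[i]+r[k−i] over all sellable i≤k.
r[1] = 3
r[2] = max(3+3, 6+0) = 6
r[3] = max(3+6, 6+3, 12+0) = 12
r[4] = max(3+12, 6+6, 12+3, 17+0) = 17
r[5] = max(3+17, 6+12, 12+6, 17+3, 26+0) = 26
r[6] = max(3+26, 6+17, 12+12, 17+6, 26+3, 20+0) = 29
r[7] = max(3+29, 6+26, 12+17, …, 20+3, 30+0) = 32
r[8] = max(3+32, 6+29, 12+26, …, 30+3, 20+0) = 38
r[9] = max(3+38, 6+32, 12+29, …, 20+3, 50+0) = 50
Best is to sell the whole 9-link piece uncut for $50.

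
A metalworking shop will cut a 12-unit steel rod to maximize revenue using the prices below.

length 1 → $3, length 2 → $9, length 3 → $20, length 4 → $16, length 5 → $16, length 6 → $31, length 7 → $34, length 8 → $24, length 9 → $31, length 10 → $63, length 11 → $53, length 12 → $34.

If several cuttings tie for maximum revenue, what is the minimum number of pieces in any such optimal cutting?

Let r[k] be the best obtainable value from length k. For each k, try every first piece i and keep the best of price[i] + r[k−i].
r[1] = 3
r[2] = max(3+3, 9+0) = 9
r[3] = max(3+9, 9+3, 20+0) = 20
r[4] = max(3+20, 9+9, 20+3, 16+0) = 23
r[5] = max(3+23, 9+20, 20+9, 16+3, 16+0) = 29
r[6] = max(3+29, 9+23, 20+20, 16+9, 16+3, 31+0) = 40
r[7] = max(3+40, 9+29, 20+23, …, 31+3, 34+0) = 43
r[8] = max(3+43, 9+40, 20+29, …, 34+3, 24+0) = 49
r[9] = max(3+49, 9+43, 20+40, …, 24+3, 31+0) = 60
r[10] = max(3+60, 9+49, 20+43, …, 31+3, 63+0) = 63
r[11] = max(3+63, 9+60, 20+49, …, 63+3, 53+0) = 69
r[12] = max(3+69, 9+63, 20+60, …, 53+3, 34+0) = 80
Maximum revenue is $80.
Now minimize piece count subject to staying optimal: for each k, pieces[k] = 1 + min over i with p[i]+r[k−i]=r[k] of pieces[k−i].
pieces[9] = 3
pieces[10] = 1
pieces[11] = 4
pieces[12] = 4

4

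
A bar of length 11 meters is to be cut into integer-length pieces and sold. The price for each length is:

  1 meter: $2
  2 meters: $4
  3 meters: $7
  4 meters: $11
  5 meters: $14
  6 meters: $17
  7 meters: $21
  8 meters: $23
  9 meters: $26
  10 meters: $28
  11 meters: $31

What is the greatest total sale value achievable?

Build best[k] bottom-up: best[k] = max over allowed piece i of (p[i] + best[k−i]).
best[1] = 2
best[2] = 4  (first piece 1, then best[1]=2)
best[3] = 7
best[4] = 11
best[5] = 14
best[6] = 17
best[7] = 21
best[8] = 23  (first piece 1, then best[7]=21)
best[9] = 26
best[10] = 28  (first piece 1, then best[9]=26)
best[11] = 32  (first piece 4, then best[7]=21)
One optimal cutting: 7 + 4 → $21 + $11 = $32.

32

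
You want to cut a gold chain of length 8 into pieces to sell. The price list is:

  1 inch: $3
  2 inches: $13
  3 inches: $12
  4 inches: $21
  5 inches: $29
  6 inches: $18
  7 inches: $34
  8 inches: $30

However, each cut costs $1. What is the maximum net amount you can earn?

49

Let net[k] be the best obtainable value from length k. For each k, try every first piece i and keep the best of price[i] + net[k−i] minus the 1 cut fee when i<k.
net[1] = 3
net[2] = max(3+3-1, 13+0) = 13
net[3] = max(3+13-1, 13+3-1, 12+0) = 15
net[4] = max(3+15-1, 13+13-1, 12+3-1, 21+0) = 25
net[5] = max(3+25-1, 13+15-1, 12+13-1, 21+3-1, 29+0) = 29
net[6] = max(3+29-1, 13+25-1, 12+15-1, 21+13-1, 29+3-1, 18+0) = 37
net[7] = max(3+37-1, 13+29-1, 12+25-1, …, 18+3-1, 34+0) = 41
net[8] = max(3+41-1, 13+37-1, 12+29-1, …, 34+3-1, 30+0) = 49
One optimal plan: pieces 2 + 2 + 2 + 2 (3 cuts) → $52 − $3 = $49.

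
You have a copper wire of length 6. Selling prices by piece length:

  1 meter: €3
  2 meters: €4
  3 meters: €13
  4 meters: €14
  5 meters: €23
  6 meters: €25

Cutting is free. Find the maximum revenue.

26

Build R[k] bottom-up: R[k] = max over allowed piece i of (p[i] + R[k−i]).
R[1] = 3
R[2] = max(3+3, 4+0) = 6
R[3] = max(3+6, 4+3, 13+0) = 13
R[4] = max(3+13, 4+6, 13+3, 14+0) = 16
R[5] = max(3+16, 4+13, 13+6, 14+3, 23+0) = 23
R[6] = max(3+23, 4+16, 13+13, 14+6, 23+3, 25+0) = 26
One optimal cutting: 5 + 1 → €23 + €3 = €26.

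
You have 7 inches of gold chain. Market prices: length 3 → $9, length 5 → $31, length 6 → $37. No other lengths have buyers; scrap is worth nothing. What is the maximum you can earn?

37

Build best[k] bottom-up: best[k] = max over allowed piece i of (p[i] + best[k−i]).
best[1] = 0
best[2] = 0
best[3] = 9
best[4] = 9
best[5] = 31
best[6] = 37
best[7] = 37
One optimal cutting: pieces 6 with 1 inch of scrap → $37.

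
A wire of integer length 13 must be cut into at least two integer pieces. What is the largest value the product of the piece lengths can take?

Define m[k] = max over 1≤i<k of i · max(k−i, m[k−i]); the inner max lets the remainder stay uncut if that's better.
Small cases: m[2]=1, m[3]=2, m[4]=4, m[5]=6, m[6]=9.
m[7] = max(1·9, 2·6, 3·4, 4·3, 5·2, 6·1) = 12
m[8] = max(1·12, 2·9, 3·6, …, 6·2, 7·1) = 18
m[9] = max(1·18, 2·12, 3·9, …, 7·2, 8·1) = 27
m[10] = max(1·27, 2·18, 3·12, …, 8·2, 9·1) = 36
m[11] = max(1·36, 2·27, 3·18, …, 9·2, 10·1) = 54
m[12] = max(1·54, 2·36, 3·27, …, 10·2, 11·1) = 81
m[13] = max(1·81, 2·54, 3·36, …, 11·2, 12·1) = 108
One optimal split: 3 + 3 + 3 + 2 + 2; product 3·3·3·2·2 = 108.

108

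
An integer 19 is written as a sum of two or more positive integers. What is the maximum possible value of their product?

Let g[k] be the best product for length k (with at least one cut). For each first piece i, the rest contributes max(k−i, g[k−i]).
g[2] = 1×max(1,0) = 1×1 = 1
g[3] = 1×max(2,1) = 1×2 = 2
g[4] = 2×max(2,1) = 2×2 = 4
g[5] = 2×max(3,2) = 2×3 = 6
g[6] = 3×max(3,2) = 3×3 = 9
g[7] = 2×max(5,6) = 2×6 = 12
g[8] = 2×max(6,9) = 2×9 = 18
g[9] = 3×max(6,9) = 3×9 = 27
g[10] = 2×max(8,18) = 2×18 = 36
g[11] = 2×max(9,27) = 2×27 = 54
g[12] = 3×max(9,27) = 3×27 = 81
g[13] = 2×max(11,54) = 2×54 = 108
g[14] = 2×max(12,81) = 2×81 = 162
g[15] = 3×max(12,81) = 3×81 = 243
g[16] = 2×max(14,162) = 2×162 = 324
g[17] = 2×max(15,243) = 2×243 = 486
g[18] = 3×max(15,243) = 3×243 = 729
g[19] = 2×max(17,486) = 2×486 = 972
One optimal split: 3 + 3 + 3 + 3 + 3 + 2 + 2; product 3×3×3×3×3×2×2 = 972.

972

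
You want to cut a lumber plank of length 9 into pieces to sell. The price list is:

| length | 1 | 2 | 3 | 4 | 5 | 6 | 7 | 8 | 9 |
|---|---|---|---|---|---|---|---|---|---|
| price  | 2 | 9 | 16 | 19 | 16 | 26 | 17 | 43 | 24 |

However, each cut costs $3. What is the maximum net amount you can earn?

42

Consider every possible first cut. net[k] is the best of p[i]+net[k−i] over all sellable i≤k, charging 3 whenever i<k.
net[1] = 2
net[2] = 9
net[3] = 16
net[4] = 19
net[5] = 22  (first piece 2, then net[3]=16)
net[6] = 29  (first piece 3, then net[3]=16)
net[7] = 32  (first piece 3, then net[4]=19)
net[8] = 43
net[9] = 42  (first piece 1, then net[8]=43)
One optimal plan: pieces 8 + 1 (1 cut) → $45 − $3 = $42.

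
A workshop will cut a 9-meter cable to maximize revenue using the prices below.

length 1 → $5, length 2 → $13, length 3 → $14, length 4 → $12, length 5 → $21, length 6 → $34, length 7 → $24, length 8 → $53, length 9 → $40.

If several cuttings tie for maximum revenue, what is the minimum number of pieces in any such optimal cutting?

2

Consider every possible first cut. r[k] is the best of p[i]+r[k−i] over all sellable i≤k.
r[1] = 5
r[2] = 13
r[3] = 18  (first piece 1, then r[2]=13)
r[4] = 26  (first piece 2, then r[2]=13)
r[5] = 31  (first piece 1, then r[4]=26)
r[6] = 39  (first piece 2, then r[4]=26)
r[7] = 44  (first piece 1, then r[6]=39)
r[8] = 53
r[9] = 58  (first piece 1, then r[8]=53)
Maximum revenue is $58.
Now minimize piece count subject to staying optimal: for each k, pieces[k] = 1 + min over i with p[i]+r[k−i]=r[k] of pieces[k−i].
pieces[6] = 3
pieces[7] = 4
pieces[8] = 1
pieces[9] = 2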